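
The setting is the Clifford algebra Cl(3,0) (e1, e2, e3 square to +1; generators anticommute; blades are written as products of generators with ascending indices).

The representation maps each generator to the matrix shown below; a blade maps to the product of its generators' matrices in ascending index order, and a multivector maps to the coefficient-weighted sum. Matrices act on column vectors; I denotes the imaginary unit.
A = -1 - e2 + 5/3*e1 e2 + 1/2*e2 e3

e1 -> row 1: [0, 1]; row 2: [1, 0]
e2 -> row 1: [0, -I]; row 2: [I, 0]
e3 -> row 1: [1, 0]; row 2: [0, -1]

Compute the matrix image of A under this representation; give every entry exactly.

Bivector images (products of the table entries): rho(e1 e2) = rho(e1)rho(e2) = row 1: [I, 0]; row 2: [0, -I]; rho(e2 e3) = rho(e2)rho(e3) = row 1: [0, I]; row 2: [I, 0].
M = (-1)*1 + (-1)*rho(e2) + (5/3)*rho(e1 e2) + (1/2)*rho(e2 e3), summed entrywise (1 is the identity matrix):
Answer: row 1: [-1 + 5*I/3, 3*I/2]; row 2: [-I/2, -1 - 5*I/3]


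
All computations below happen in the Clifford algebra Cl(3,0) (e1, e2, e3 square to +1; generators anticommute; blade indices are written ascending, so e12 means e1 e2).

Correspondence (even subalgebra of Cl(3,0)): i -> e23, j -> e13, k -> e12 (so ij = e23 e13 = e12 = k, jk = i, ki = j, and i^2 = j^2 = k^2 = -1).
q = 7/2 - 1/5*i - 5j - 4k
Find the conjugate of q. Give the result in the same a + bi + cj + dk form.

In blades: q = 7/2 - 4*e12 - 5*e13 - 1/5*e23.
Quaternion conjugation is reversion on the even subalgebra: the scalar is fixed and every grade-2 blade flips sign, giving 7/2 + 4*e12 + 5*e13 + 1/5*e23; translating back:
Answer: 7/2 + 1/5*i + 5j + 4k


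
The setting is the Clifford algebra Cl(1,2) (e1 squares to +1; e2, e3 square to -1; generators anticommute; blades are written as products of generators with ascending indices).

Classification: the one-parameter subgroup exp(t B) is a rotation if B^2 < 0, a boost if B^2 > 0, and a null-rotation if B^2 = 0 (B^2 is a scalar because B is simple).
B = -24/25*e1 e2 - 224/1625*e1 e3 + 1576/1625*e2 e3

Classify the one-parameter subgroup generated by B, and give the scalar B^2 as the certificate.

B^2 term by term: the squares give (-24/25)^2*(e1 e2)^2 + (-224/1625)^2*(e1 e3)^2 + (1576/1625)^2*(e2 e3)^2 = 576/625*(+1) + 50176/2640625*(+1) + 2483776/2640625*(-1) = 0 (each basis 2-blade squares to minus the product of its generators' squares); cross terms between blades sharing an index anticommute and cancel. So B^2 = 0.
Answer: null-rotation, certificate B^2 = 0. The class reads off the invariant scalar 0 directly.


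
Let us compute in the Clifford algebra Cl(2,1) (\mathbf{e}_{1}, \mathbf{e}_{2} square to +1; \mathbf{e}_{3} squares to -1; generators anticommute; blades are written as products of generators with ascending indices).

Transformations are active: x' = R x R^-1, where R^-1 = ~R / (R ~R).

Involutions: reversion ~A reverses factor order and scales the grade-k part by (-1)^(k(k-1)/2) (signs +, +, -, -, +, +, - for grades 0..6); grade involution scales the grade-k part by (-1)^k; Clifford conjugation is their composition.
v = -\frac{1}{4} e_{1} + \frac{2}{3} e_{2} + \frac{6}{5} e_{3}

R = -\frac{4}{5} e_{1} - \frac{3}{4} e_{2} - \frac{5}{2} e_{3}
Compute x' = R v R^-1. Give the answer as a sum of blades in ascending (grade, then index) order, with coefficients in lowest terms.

~R = -\frac{4}{5} e_{1} - \frac{3}{4} e_{2} - \frac{5}{2} e_{3}, and R ~R = -\frac{2019}{400}, so R^-1 = ~R / (-\frac{2019}{400}).
R v = \frac{27}{10} - \frac{173}{240} e_{1} e_{2} - \frac{317}{200} e_{1} e_{3} + \frac{23}{30} e_{2} e_{3}
Answer: \frac{2977}{2692} e_{1} + \frac{274}{2019} e_{2} + \frac{4962}{3365} e_{3}


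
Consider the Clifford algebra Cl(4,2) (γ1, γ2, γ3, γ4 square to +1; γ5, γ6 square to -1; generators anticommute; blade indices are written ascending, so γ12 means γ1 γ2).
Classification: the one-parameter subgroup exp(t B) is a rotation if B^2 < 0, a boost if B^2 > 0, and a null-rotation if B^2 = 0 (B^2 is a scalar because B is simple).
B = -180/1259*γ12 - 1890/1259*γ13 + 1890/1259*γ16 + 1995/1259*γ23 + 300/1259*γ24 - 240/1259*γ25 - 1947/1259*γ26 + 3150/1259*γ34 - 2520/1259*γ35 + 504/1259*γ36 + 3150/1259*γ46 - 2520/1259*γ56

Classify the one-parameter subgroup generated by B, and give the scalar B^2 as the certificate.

B^2 term by term: the squares give (-180/1259)^2*(γ12)^2 + (-1890/1259)^2*(γ13)^2 + (1890/1259)^2*(γ16)^2 + (1995/1259)^2*(γ23)^2 + (300/1259)^2*(γ24)^2 + (-240/1259)^2*(γ25)^2 + (-1947/1259)^2*(γ26)^2 + (3150/1259)^2*(γ34)^2 + (-2520/1259)^2*(γ35)^2 + (504/1259)^2*(γ36)^2 + (3150/1259)^2*(γ46)^2 + (-2520/1259)^2*(γ56)^2 = 32400/1585081*(-1) + 3572100/1585081*(-1) + 3572100/1585081*(+1) + 3980025/1585081*(-1) + 90000/1585081*(-1) + 57600/1585081*(+1) + 3790809/1585081*(+1) + 9922500/1585081*(-1) + 6350400/1585081*(+1) + 254016/1585081*(+1) + 9922500/1585081*(+1) + 6350400/1585081*(-1) = 0 (each basis 2-blade squares to minus the product of its generators' squares); cross terms between blades sharing an index anticommute and cancel; the commuting (index-disjoint) pairs give grade-4 terms 2*c*c'*(blade product), which cancel blade by blade — γ1234: -1134000/1585081 + 1134000/1585081 = 0; γ1235: 907200/1585081 - 907200/1585081 = 0; γ1236: -181440/1585081 - 7359660/1585081 + 7541100/1585081 = 0; γ1246: -1134000/1585081 + 1134000/1585081 = 0; γ1256: 907200/1585081 - 907200/1585081 = 0; γ1346: -11907000/1585081 + 11907000/1585081 = 0; γ1356: 9525600/1585081 - 9525600/1585081 = 0; γ2345: 1512000/1585081 - 1512000/1585081 = 0; γ2346: 12568500/1585081 - 302400/1585081 - 12266100/1585081 = 0; γ2356: -10054800/1585081 + 241920/1585081 + 9812880/1585081 = 0; γ2456: -1512000/1585081 + 1512000/1585081 = 0; γ3456: -15876000/1585081 + 15876000/1585081 = 0 — confirming B is simple. So B^2 = 0.
Answer: null-rotation, certificate B^2 = 0. Because 0 is invariant under every versor sandwich, the classification follows from its sign alone.


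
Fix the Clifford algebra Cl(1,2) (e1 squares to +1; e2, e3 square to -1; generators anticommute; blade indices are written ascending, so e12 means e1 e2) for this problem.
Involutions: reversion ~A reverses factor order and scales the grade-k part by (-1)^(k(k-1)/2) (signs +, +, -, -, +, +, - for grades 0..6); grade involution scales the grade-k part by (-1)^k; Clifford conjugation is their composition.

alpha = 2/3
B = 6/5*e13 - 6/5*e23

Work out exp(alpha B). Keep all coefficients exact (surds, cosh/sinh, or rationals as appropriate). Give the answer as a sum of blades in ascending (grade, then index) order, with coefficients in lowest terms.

B^2 term by term: the squares give (6/5)^2*(e13)^2 + (-6/5)^2*(e23)^2 = 36/25*(+1) + 36/25*(-1) = 0 (each basis 2-blade squares to minus the product of its generators' squares); cross terms between blades sharing an index anticommute and cancel. So B^2 = 0.
B^2 = 0, so the series truncates immediately: exp(alpha B) = 1 + alpha B (parabolic case).
Answer: 1 + 4/5*e13 - 4/5*e23


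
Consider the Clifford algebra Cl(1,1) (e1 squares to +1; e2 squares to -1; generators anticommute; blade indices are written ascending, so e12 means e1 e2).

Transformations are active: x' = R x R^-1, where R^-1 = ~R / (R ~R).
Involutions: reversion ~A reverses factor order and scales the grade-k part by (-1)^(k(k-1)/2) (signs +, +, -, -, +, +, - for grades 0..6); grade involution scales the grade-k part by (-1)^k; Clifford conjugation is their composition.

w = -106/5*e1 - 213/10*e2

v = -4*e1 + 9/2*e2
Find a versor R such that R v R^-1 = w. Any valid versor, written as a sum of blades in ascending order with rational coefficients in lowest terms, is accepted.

Here q(v) = q(w) = -17/4; the classical choice R = v + w = -126/5*e1 - 84/5*e2 then realises v -> w under the sandwich.
Answer: -126/5*e1 - 84/5*e2


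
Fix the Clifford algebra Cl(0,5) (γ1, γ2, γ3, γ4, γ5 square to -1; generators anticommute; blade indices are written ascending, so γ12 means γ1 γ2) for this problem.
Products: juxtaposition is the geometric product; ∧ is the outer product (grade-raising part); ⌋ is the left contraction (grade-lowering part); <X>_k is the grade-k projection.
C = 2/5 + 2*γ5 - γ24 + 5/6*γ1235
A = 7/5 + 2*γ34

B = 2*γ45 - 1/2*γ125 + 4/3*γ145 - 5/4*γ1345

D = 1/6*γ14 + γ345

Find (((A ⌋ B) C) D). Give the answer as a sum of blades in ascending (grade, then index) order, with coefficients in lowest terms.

step 1: 5/2*γ15 + 14/5*γ45 - 7/10*γ125 + 28/15*γ145 - 7/4*γ1345
step 2: -5*γ1 + 7/12*γ3 - 28/5*γ4 + 7/5*γ12 - 56/15*γ14 + γ15 - 25/12*γ23 + 35/24*γ24 - 14/5*γ25 + 28/25*γ45 - 161/75*γ125 + 7/2*γ134 + 7/150*γ145 + 14/9*γ234 - 7/3*γ1234 - 7/4*γ1235 - 5/2*γ1245 - 7/10*γ1345
step 3: 28/45 - 49/30*γ1 - 161/300*γ3 + 5/6*γ4 - 7/900*γ5 - 35/144*γ12 - 7/150*γ13 - 497/150*γ15 + 7/18*γ23 + 7/30*γ24 - 71/36*γ25 - 343/60*γ35 - 3/4*γ45 + 149/54*γ123 - 7/4*γ124 + 7/3*γ125 - 79/72*γ134 - 56/15*γ135 + 14/5*γ234 + 35/24*γ235 + 1553/900*γ245 + 3239/1800*γ1234 + 7/15*γ1245 - 5*γ1345 + 7/24*γ2345 + 7/5*γ12345
Answer: 28/45 - 49/30*γ1 - 161/300*γ3 + 5/6*γ4 - 7/900*γ5 - 35/144*γ12 - 7/150*γ13 - 497/150*γ15 + 7/18*γ23 + 7/30*γ24 - 71/36*γ25 - 343/60*γ35 - 3/4*γ45 + 149/54*γ123 - 7/4*γ124 + 7/3*γ125 - 79/72*γ134 - 56/15*γ135 + 14/5*γ234 + 35/24*γ235 + 1553/900*γ245 + 3239/1800*γ1234 + 7/15*γ1245 - 5*γ1345 + 7/24*γ2345 + 7/5*γ12345


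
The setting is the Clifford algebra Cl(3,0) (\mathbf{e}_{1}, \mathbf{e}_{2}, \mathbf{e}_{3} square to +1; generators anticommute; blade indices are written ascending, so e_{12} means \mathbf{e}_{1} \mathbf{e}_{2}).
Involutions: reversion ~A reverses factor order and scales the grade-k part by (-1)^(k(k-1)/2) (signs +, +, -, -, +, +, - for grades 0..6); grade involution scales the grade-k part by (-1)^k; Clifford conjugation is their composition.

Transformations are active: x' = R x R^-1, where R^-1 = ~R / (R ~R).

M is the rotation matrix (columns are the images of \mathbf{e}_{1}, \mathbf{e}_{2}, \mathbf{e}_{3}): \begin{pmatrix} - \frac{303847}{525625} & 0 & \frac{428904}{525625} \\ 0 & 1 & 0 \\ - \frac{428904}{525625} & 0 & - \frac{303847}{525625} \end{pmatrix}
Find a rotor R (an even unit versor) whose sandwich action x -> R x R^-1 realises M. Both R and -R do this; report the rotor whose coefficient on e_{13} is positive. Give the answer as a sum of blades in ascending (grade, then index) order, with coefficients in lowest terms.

Method: write R = a + b12*e_{12} + b13*e_{13} + b23*e_{23} with a^2 + b12^2 + b13^2 + b23^2 = 1 (so R^-1 = ~R). Expanding the columns R e_j ~R gives tr M = 4a^2 - 1 and, from the antisymmetric part, M21 - M12 = -4a*b12, M13 - M31 = 4a*b13, M32 - M23 = -4a*b23.
Here tr M = -\frac{82069}{525625}, so a^2 = (1 + tr M)/4 = \frac{110889}{525625} and a = ±\frac{333}{725}. Taking a = \frac{333}{725}: M21 - M12 = 0, M13 - M31 = \frac{857808}{525625}, M32 - M23 = 0, giving b12 = 0, b13 = \frac{644}{725}, b23 = 0, i.e. R = \frac{333}{725} + \frac{644}{725} e_{13}.
Its e_{13} coefficient is already positive.
Answer: \frac{333}{725} + \frac{644}{725} e_{13}. Why the constraint matters: R and -R act identically through the sandwich — M has trace -\frac{82069}{525625} either way — so only the sign condition on e_{13} picks one of the two preimages.


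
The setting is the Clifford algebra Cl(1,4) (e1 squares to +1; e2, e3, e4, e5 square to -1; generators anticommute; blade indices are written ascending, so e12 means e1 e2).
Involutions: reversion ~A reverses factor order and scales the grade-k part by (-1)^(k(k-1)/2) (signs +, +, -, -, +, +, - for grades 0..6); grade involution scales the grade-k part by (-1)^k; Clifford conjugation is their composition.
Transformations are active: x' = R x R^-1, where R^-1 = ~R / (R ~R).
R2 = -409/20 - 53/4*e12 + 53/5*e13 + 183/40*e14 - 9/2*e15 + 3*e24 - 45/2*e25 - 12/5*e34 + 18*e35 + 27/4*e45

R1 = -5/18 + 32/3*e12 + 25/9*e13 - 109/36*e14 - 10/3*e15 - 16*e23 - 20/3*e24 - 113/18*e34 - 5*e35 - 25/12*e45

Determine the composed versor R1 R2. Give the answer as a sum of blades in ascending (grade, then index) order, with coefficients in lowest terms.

Distribute over the grade parts of R1 (each basis-blade product reordered to ascending indices, repeated generators contracted through their squares):
<R1>_0 (= -5/18) R2 = 409/72 + 265/72*e12 - 53/18*e13 - 61/48*e14 + 5/4*e15 - 5/6*e24 + 25/4*e25 + 2/3*e34 - 5*e35 - 15/8*e45
<R1>_2 (= 32/3*e12 + 25/9*e13 - 109/36*e14 - 10/3*e15 - 16*e23 - 20/3*e24 - 113/18*e34 - 5*e35 - 25/12*e45) R2 = -2513/1440 + 2873/60*e12 + 78251/720*e13 + 19079/720*e14 + 20743/96*e15 + 17939/180*e23 + 30511/720*e24 + 5027/12*e25 + 7079/180*e34 + 11683/24*e35 + 1859/48*e45 + 16817/360*e1234 + 1571/4*e1235 + 2471/48*e1245 + 2647/24*e1345 + 673/4*e2345
Summing the partial products and collecting blades:
Answer: 1889/480 + 18563/360*e12 + 8459/80*e13 + 4541/180*e14 + 20863/96*e15 + 17939/180*e23 + 29911/720*e24 + 2551/6*e25 + 7199/180*e34 + 11563/24*e35 + 1769/48*e45 + 16817/360*e1234 + 1571/4*e1235 + 2471/48*e1245 + 2647/24*e1345 + 673/4*e2345


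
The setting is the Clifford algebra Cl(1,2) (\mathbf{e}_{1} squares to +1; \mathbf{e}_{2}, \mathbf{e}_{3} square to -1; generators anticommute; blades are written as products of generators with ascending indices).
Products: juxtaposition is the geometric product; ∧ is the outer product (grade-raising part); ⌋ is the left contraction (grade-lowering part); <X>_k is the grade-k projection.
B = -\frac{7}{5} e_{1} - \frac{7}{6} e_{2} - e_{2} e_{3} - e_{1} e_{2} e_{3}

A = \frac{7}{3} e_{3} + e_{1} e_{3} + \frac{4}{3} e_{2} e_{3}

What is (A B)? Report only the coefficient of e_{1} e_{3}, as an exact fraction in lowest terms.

step 1: \frac{4}{3} + \frac{4}{3} e_{1} - \frac{4}{3} e_{2} - \frac{7}{45} e_{3} + \frac{4}{3} e_{1} e_{2} + \frac{49}{15} e_{1} e_{3} + \frac{49}{18} e_{2} e_{3} - \frac{7}{10} e_{1} e_{2} e_{3}
Answer: \frac{49}{15}


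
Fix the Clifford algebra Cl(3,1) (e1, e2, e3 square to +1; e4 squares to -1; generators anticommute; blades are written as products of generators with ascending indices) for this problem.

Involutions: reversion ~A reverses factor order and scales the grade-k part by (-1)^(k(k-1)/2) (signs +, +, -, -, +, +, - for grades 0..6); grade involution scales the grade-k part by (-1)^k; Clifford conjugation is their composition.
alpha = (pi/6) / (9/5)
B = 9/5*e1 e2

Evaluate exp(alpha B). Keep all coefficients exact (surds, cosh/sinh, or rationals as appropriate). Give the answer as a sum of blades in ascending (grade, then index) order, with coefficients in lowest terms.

B^2 = (9/5)^2*(e1 e2)^2 = 81/25*(-1) = -81/25 (a basis 2-blade squares to minus the product of its generators' squares).
B^2 = -81/25 — a negative square means the series sums to a rotation: l = 9/5, alpha*l = pi/6, so exp(alpha B) = cos(pi/6) + (sin(pi/6)/(9/5))*B = sqrt(3)/2 + (5/18)*B.
Answer: sqrt(3)/2 + 1/2*e1 e2


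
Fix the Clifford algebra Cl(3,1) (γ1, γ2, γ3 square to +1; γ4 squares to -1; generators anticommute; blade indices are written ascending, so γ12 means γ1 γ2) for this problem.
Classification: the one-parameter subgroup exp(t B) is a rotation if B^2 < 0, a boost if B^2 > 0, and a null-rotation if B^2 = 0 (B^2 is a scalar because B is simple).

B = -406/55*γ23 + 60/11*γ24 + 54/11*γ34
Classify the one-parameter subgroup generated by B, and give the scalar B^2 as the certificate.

B^2 term by term: the squares give (-406/55)^2*(γ23)^2 + (60/11)^2*(γ24)^2 + (54/11)^2*(γ34)^2 = 164836/3025*(-1) + 3600/121*(+1) + 2916/121*(+1) = -16/25 (each basis 2-blade squares to minus the product of its generators' squares); cross terms between blades sharing an index anticommute and cancel. So B^2 = -16/25.
Answer: rotation, certificate B^2 = -16/25. Note: conjugating B changes its blade decomposition but never the scalar B^2 = -16/25, whose sign settles the classification.


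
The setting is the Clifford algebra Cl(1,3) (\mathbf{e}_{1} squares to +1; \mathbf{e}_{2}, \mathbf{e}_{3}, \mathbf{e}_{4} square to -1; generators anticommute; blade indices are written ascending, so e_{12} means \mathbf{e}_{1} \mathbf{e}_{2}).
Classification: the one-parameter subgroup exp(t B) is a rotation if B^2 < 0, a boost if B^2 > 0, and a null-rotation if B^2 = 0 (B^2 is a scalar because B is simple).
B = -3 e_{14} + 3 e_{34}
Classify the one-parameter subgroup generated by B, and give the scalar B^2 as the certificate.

B^2 term by term: the squares give (-3)^2*(e_{14})^2 + (3)^2*(e_{34})^2 = 9*(+1) + 9*(-1) = 0 (each basis 2-blade squares to minus the product of its generators' squares); cross terms between blades sharing an index anticommute and cancel. So B^2 = 0.
Answer: null-rotation, certificate B^2 = 0. The class reads off the invariant scalar 0 directly.


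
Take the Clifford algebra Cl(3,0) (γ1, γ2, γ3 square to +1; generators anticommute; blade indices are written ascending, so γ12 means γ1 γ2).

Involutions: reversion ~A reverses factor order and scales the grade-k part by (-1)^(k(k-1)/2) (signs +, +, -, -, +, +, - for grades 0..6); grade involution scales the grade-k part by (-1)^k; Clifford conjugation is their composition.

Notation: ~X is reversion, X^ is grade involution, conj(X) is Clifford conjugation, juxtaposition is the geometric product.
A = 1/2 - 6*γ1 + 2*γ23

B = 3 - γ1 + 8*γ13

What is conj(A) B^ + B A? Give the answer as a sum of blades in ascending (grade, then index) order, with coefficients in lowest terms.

first term: 15/2 + 37/2*γ1 + 48*γ3 - 16*γ12 + 4*γ13 - 6*γ23 - 2*γ123
second term: 15/2 - 37/2*γ1 + 48*γ3 - 16*γ12 + 4*γ13 + 6*γ23 - 2*γ123
Answer: 15 + 96*γ3 - 32*γ12 + 8*γ13 - 4*γ123


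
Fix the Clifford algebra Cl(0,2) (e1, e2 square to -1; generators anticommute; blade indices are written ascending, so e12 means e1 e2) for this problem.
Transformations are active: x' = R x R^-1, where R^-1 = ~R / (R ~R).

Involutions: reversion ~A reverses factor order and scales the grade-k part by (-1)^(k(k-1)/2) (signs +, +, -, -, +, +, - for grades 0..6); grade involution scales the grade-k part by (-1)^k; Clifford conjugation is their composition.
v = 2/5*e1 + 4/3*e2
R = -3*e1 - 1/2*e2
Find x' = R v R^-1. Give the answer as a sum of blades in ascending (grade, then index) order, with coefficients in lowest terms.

~R = -3*e1 - 1/2*e2, and R ~R = -37/4, so R^-1 = ~R / (-37/4).
R v = 28/15 - 19/5*e12
Answer: 30/37*e1 - 628/555*e2


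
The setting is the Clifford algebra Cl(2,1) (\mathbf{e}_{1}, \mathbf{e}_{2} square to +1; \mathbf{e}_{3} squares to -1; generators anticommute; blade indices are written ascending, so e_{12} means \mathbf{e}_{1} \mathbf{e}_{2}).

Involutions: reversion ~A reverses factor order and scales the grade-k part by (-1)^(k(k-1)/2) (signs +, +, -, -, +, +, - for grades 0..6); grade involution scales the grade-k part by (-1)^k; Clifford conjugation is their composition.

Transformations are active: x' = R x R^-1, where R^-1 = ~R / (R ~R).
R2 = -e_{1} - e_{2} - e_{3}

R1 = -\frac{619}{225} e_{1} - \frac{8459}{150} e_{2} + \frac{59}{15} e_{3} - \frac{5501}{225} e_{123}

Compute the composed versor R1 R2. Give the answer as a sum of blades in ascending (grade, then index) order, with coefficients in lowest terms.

Distribute over the terms of R2 (each basis-blade product reordered to ascending indices, repeated generators contracted through their squares):
R1 (-e_{1}) = \frac{619}{225} - \frac{8459}{150} e_{12} + \frac{59}{15} e_{13} + \frac{5501}{225} e_{23}
R1 (-e_{2}) = \frac{8459}{150} + \frac{619}{225} e_{12} - \frac{5501}{225} e_{13} + \frac{59}{15} e_{23}
R1 (-e_{3}) = \frac{59}{15} - \frac{5501}{225} e_{12} + \frac{619}{225} e_{13} + \frac{8459}{150} e_{23}
Summing the partial products and collecting blades:
Answer: \frac{5677}{90} - \frac{35141}{450} e_{12} - \frac{3997}{225} e_{13} + \frac{38149}{450} e_{23}


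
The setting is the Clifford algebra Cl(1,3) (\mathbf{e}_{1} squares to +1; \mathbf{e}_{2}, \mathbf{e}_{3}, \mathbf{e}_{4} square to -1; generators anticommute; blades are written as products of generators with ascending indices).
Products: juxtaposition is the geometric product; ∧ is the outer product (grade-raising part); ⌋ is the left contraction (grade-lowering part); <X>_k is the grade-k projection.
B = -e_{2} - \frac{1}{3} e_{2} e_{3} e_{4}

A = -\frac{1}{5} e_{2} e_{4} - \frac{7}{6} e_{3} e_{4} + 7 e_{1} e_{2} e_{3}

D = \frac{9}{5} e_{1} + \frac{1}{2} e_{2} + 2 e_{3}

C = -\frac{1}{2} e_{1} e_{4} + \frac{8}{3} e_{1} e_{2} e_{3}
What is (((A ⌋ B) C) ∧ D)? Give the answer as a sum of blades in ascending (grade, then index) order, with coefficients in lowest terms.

step 1: -\frac{7}{18} e_{2} + \frac{1}{15} e_{3}
step 2: -\frac{8}{45} e_{1} e_{2} - \frac{28}{27} e_{1} e_{3} - \frac{7}{36} e_{1} e_{2} e_{4} + \frac{1}{30} e_{1} e_{3} e_{4}
step 3: \frac{22}{135} e_{1} e_{2} e_{3} + \frac{73}{180} e_{1} e_{2} e_{3} e_{4}
Answer: \frac{22}{135} e_{1} e_{2} e_{3} + \frac{73}{180} e_{1} e_{2} e_{3} e_{4}


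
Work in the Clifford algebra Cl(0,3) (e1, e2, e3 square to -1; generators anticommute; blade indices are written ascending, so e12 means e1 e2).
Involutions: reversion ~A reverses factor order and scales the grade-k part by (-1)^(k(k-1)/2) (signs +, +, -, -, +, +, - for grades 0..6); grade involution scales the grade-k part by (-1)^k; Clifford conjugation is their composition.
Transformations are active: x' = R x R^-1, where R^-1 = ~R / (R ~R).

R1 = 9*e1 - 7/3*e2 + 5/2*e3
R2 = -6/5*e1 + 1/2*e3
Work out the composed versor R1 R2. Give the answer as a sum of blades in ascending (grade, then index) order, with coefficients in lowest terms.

Distribute over the terms of R2 (each basis-blade product reordered to ascending indices, repeated generators contracted through their squares):
R1 (-6/5*e1) = 54/5 - 14/5*e12 + 3*e13
R1 (1/2*e3) = -5/4 + 9/2*e13 - 7/6*e23
Summing the partial products and collecting blades:
Answer: 191/20 - 14/5*e12 + 15/2*e13 - 7/6*e23


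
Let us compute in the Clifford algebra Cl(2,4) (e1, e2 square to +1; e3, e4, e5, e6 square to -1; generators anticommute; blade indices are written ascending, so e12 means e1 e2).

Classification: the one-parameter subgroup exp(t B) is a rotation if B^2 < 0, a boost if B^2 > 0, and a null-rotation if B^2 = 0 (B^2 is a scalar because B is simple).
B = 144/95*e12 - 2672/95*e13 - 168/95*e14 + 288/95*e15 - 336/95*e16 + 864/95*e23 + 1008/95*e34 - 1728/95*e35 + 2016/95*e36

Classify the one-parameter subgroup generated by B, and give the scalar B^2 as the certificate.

B^2 term by term: the squares give (144/95)^2*(e12)^2 + (-2672/95)^2*(e13)^2 + (-168/95)^2*(e14)^2 + (288/95)^2*(e15)^2 + (-336/95)^2*(e16)^2 + (864/95)^2*(e23)^2 + (1008/95)^2*(e34)^2 + (-1728/95)^2*(e35)^2 + (2016/95)^2*(e36)^2 = 20736/9025*(-1) + 7139584/9025*(+1) + 28224/9025*(+1) + 82944/9025*(+1) + 112896/9025*(+1) + 746496/9025*(+1) + 1016064/9025*(-1) + 2985984/9025*(-1) + 4064256/9025*(-1) = 64/25 (each basis 2-blade squares to minus the product of its generators' squares); cross terms between blades sharing an index anticommute and cancel; the commuting (index-disjoint) pairs give grade-4 terms 2*c*c'*(blade product), which cancel blade by blade — e1234: 290304/9025 - 290304/9025 = 0; e1235: -497664/9025 + 497664/9025 = 0; e1236: 580608/9025 - 580608/9025 = 0; e1345: -580608/9025 + 580608/9025 = 0; e1346: 677376/9025 - 677376/9025 = 0; e1356: -1161216/9025 + 1161216/9025 = 0 — confirming B is simple. So B^2 = 64/25.
Answer: boost, certificate B^2 = 64/25. B^2 = 64/25 is basis-independent, so its sign is the whole story.


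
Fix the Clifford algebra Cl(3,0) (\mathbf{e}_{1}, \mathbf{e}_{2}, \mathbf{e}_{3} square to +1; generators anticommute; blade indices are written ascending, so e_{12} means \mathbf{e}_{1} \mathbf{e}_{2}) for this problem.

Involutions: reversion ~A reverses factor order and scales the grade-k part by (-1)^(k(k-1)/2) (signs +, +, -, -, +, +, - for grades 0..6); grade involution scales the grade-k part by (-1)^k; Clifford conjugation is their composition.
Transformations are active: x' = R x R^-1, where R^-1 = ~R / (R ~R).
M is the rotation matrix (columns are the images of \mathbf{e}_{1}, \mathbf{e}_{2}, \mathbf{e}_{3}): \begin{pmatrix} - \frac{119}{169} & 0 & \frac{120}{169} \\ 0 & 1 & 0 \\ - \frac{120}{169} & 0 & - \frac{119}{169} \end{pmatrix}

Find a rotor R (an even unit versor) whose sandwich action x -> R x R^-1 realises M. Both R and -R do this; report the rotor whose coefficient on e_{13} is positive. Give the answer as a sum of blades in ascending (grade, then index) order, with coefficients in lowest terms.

Method: write R = a + b12*e_{12} + b13*e_{13} + b23*e_{23} with a^2 + b12^2 + b13^2 + b23^2 = 1 (so R^-1 = ~R). Expanding the columns R e_j ~R gives tr M = 4a^2 - 1 and, from the antisymmetric part, M21 - M12 = -4a*b12, M13 - M31 = 4a*b13, M32 - M23 = -4a*b23.
Here tr M = -\frac{69}{169}, so a^2 = (1 + tr M)/4 = \frac{25}{169} and a = ±\frac{5}{13}. Taking a = \frac{5}{13}: M21 - M12 = 0, M13 - M31 = \frac{240}{169}, M32 - M23 = 0, giving b12 = 0, b13 = \frac{12}{13}, b23 = 0, i.e. R = \frac{5}{13} + \frac{12}{13} e_{13}.
Its e_{13} coefficient is already positive.
Answer: \frac{5}{13} + \frac{12}{13} e_{13}. Note: both R and -R realise this M (trace -\frac{69}{169}); the covering map identifies them, and the e_{13}-coefficient sign is the tie-breaker.


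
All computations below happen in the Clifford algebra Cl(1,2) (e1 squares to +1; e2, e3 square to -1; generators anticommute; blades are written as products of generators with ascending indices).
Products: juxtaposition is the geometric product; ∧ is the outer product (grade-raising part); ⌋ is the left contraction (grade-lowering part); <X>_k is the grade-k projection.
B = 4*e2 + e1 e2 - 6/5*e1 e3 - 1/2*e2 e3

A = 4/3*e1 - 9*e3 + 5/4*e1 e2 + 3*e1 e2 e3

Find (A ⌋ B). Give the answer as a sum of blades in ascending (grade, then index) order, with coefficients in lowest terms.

step 1: 5/4 + 54/5*e1 + 35/6*e2 - 8/5*e3
Answer: 5/4 + 54/5*e1 + 35/6*e2 - 8/5*e3


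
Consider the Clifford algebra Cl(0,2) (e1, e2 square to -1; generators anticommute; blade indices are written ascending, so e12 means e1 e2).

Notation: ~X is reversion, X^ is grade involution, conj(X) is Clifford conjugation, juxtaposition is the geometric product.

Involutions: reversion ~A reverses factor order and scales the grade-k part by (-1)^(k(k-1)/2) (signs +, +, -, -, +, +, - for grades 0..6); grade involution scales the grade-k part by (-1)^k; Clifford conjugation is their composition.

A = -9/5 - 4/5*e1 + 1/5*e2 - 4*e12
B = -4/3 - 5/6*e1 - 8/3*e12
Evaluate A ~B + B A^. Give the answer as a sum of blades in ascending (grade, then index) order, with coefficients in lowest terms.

first term: 62/5 + 31/10*e1 + 26/5*e2 + 7/10*e12
second term: -38/5 - 1/10*e1 - 26/5*e2 + 103/10*e12
Answer: 24/5 + 3*e1 + 11*e12


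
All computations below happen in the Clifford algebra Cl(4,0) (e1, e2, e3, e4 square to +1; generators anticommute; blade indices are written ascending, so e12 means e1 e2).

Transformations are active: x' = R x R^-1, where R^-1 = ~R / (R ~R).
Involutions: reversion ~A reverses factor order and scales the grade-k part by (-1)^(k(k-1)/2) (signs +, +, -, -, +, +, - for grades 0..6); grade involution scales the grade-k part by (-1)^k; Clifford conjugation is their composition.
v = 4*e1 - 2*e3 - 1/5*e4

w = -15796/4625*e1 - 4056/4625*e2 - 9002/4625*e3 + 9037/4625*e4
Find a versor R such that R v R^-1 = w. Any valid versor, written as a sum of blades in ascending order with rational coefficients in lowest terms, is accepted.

Key observation: q(v) = q(w) = 501/25 (sandwiches preserve the norm), so R = v + w = 2704/4625*e1 - 4056/4625*e2 - 18252/4625*e3 + 8112/4625*e4 works whenever it is invertible — the component of v along it is kept and (v - w)/2 reverses, sending v to w.
Answer: 2704/4625*e1 - 4056/4625*e2 - 18252/4625*e3 + 8112/4625*e4


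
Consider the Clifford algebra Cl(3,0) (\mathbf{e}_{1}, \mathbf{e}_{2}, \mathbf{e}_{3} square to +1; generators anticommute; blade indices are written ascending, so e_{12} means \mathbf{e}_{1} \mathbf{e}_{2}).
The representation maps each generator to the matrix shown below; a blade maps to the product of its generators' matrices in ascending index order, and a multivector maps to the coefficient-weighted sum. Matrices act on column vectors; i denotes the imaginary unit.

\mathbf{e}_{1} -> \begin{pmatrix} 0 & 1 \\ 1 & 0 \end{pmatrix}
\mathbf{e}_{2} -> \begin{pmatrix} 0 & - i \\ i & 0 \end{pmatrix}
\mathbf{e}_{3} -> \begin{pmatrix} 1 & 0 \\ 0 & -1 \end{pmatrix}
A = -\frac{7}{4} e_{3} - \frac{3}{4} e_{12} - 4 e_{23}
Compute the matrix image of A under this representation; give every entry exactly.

Bivector images (products of the table entries): rho(e_{12}) = rho(\mathbf{e}_{1})rho(\mathbf{e}_{2}) = \begin{pmatrix} i & 0 \\ 0 & - i \end{pmatrix}; rho(e_{23}) = rho(\mathbf{e}_{2})rho(\mathbf{e}_{3}) = \begin{pmatrix} 0 & i \\ i & 0 \end{pmatrix}.
M = (-\frac{7}{4})*rho(e_{3}) + (-\frac{3}{4})*rho(e_{12}) + (-4)*rho(e_{23}), summed entrywise:
Answer: \begin{pmatrix} - \frac{7}{4} - \frac{3 i}{4} & - 4 i \\ - 4 i & \frac{7}{4} + \frac{3 i}{4} \end{pmatrix}


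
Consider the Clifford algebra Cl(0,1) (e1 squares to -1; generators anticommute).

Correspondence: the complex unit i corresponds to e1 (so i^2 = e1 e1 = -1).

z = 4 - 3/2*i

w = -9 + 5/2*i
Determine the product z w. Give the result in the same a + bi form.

In blades: z = 4 - 3/2*e1, w = -9 + 5/2*e1.
Distribute z over w term by term (generator squares from the signature, products reordered to ascending indices): (4)*w = -36 + 10*e1; (-3/2*e1)*w = 15/4 + 27/2*e1.
Sum: -129/4 + 47/2*e1; translating back through the correspondence:
Answer: -129/4 + 47/2*i


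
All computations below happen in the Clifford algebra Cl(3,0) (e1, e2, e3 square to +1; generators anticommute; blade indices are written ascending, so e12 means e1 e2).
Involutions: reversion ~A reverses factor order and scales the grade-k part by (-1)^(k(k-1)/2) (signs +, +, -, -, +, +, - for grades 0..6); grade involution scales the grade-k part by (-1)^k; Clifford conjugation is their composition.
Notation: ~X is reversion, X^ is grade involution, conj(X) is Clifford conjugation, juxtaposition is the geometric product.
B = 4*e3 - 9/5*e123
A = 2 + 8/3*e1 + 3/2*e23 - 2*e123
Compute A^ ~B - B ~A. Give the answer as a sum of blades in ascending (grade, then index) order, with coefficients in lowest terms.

first term: -18/5 - 27/10*e1 + 6*e2 + 8*e3 + 8*e12 - 32/3*e13 - 24/5*e23 + 18/5*e123
second term: 18/5 - 27/10*e1 + 6*e2 + 8*e3 + 8*e12 - 32/3*e13 - 24/5*e23 - 18/5*e123
Answer: -36/5 + 36/5*e123


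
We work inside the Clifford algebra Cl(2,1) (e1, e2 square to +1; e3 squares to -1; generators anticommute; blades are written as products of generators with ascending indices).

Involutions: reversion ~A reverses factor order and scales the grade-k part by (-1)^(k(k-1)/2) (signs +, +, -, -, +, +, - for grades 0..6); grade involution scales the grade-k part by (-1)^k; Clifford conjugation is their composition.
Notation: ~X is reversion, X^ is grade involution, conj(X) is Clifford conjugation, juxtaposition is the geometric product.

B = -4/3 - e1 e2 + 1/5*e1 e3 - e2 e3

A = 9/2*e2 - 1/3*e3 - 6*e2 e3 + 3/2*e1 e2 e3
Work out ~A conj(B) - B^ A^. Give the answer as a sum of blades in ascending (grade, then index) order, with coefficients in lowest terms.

first term: 6 - 89/15*e1 - 199/30*e2 + 58/9*e3 + 6/5*e1 e2 - 6*e1 e3 - 8*e2 e3 + 77/30*e1 e2 e3
second term: 6 + 89/15*e1 + 199/30*e2 - 58/9*e3 - 6/5*e1 e2 + 6*e1 e3 + 8*e2 e3 + 77/30*e1 e2 e3
Answer: -178/15*e1 - 199/15*e2 + 116/9*e3 + 12/5*e1 e2 - 12*e1 e3 - 16*e2 e3


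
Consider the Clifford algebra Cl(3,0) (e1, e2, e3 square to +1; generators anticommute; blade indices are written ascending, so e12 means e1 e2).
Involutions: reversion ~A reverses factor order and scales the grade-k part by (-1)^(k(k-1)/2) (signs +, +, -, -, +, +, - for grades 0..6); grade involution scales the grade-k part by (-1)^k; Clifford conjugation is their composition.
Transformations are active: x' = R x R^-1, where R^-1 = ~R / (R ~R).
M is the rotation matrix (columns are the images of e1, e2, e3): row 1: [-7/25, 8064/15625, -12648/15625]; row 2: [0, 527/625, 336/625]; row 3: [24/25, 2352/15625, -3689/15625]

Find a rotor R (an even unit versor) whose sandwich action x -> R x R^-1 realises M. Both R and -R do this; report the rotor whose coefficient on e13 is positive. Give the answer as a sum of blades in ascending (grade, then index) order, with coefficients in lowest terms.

Method: write R = a + b12*e12 + b13*e13 + b23*e23 with a^2 + b12^2 + b13^2 + b23^2 = 1 (so R^-1 = ~R). Expanding the columns R e_j ~R gives tr M = 4a^2 - 1 and, from the antisymmetric part, M21 - M12 = -4a*b12, M13 - M31 = 4a*b13, M32 - M23 = -4a*b23.
Here tr M = 5111/15625, so a^2 = (1 + tr M)/4 = 5184/15625 and a = ±72/125. Taking a = 72/125: M21 - M12 = -8064/15625, M13 - M31 = -27648/15625, M32 - M23 = -6048/15625, giving b12 = 28/125, b13 = -96/125, b23 = 21/125, i.e. R = 72/125 + 28/125*e12 - 96/125*e13 + 21/125*e23.
Its e13 coefficient is negative, so report the other preimage -R.
Answer: -72/125 - 28/125*e12 + 96/125*e13 - 21/125*e23. Note: both R and -R realise this M (trace 5111/15625); the covering map identifies them, and the e13-coefficient sign is the tie-breaker.


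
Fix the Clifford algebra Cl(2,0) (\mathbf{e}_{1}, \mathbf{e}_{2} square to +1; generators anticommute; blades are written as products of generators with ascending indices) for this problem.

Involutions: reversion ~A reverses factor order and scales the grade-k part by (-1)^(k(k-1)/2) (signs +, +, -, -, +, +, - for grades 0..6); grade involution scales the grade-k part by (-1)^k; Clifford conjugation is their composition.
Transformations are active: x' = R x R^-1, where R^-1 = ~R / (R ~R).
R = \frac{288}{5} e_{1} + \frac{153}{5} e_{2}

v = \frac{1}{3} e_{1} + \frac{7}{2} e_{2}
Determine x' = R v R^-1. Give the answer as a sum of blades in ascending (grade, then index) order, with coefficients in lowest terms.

~R = \frac{288}{5} e_{1} + \frac{153}{5} e_{2}, and R ~R = \frac{106353}{25}, so R^-1 = ~R / (\frac{106353}{25}).
R v = \frac{1263}{10} + \frac{957}{5} e_{1} e_{2}
Answer: \frac{4053}{1313} e_{1} - \frac{13259}{7878} e_{2}


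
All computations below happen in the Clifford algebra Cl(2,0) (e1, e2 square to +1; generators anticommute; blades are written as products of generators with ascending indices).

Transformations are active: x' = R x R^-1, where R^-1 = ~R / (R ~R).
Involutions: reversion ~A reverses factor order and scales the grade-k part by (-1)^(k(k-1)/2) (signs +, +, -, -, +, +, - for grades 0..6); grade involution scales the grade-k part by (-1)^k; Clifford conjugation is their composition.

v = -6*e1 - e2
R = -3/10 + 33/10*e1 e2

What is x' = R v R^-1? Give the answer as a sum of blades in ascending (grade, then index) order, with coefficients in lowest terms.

~R = -3/10 - 33/10*e1 e2, and R ~R = 549/50, so R^-1 = ~R / (549/50).
R v = -3/2*e1 + 201/10*e2
Answer: 371/61*e1 - 6/61*e2


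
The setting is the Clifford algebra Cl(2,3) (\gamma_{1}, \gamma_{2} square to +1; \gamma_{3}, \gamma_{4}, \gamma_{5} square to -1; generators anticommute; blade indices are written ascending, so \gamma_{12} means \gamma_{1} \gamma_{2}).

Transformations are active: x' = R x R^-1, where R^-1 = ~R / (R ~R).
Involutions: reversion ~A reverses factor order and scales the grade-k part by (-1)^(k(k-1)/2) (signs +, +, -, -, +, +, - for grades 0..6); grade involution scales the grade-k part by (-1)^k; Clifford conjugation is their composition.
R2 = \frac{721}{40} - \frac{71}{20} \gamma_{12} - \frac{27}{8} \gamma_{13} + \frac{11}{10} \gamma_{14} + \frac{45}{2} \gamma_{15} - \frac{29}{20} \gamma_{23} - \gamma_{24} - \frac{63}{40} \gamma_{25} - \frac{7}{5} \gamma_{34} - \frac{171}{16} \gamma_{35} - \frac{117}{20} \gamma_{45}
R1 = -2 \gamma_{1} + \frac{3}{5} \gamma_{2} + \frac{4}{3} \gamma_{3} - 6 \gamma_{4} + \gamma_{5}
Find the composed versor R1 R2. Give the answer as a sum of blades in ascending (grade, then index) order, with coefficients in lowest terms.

Distribute over the terms of R1 (each basis-blade product reordered to ascending indices, repeated generators contracted through their squares):
(-2 \gamma_{1}) R2 = -\frac{721}{20} \gamma_{1} + \frac{71}{10} \gamma_{2} + \frac{27}{4} \gamma_{3} - \frac{11}{5} \gamma_{4} - 45 \gamma_{5} + \frac{29}{10} \gamma_{123} + 2 \gamma_{124} + \frac{63}{20} \gamma_{125} + \frac{14}{5} \gamma_{134} + \frac{171}{8} \gamma_{135} + \frac{117}{10} \gamma_{145}
(\frac{3}{5} \gamma_{2}) R2 = \frac{213}{100} \gamma_{1} + \frac{2163}{200} \gamma_{2} - \frac{87}{100} \gamma_{3} - \frac{3}{5} \gamma_{4} - \frac{189}{200} \gamma_{5} + \frac{81}{40} \gamma_{123} - \frac{33}{50} \gamma_{124} - \frac{27}{2} \gamma_{125} - \frac{21}{25} \gamma_{234} - \frac{513}{80} \gamma_{235} - \frac{351}{100} \gamma_{245}
(\frac{4}{3} \gamma_{3}) R2 = -\frac{9}{2} \gamma_{1} - \frac{29}{15} \gamma_{2} + \frac{721}{30} \gamma_{3} + \frac{28}{15} \gamma_{4} + \frac{57}{4} \gamma_{5} - \frac{71}{15} \gamma_{123} - \frac{22}{15} \gamma_{134} - 30 \gamma_{135} + \frac{4}{3} \gamma_{234} + \frac{21}{10} \gamma_{235} - \frac{39}{5} \gamma_{345}
(-6 \gamma_{4}) R2 = -\frac{33}{5} \gamma_{1} + 6 \gamma_{2} + \frac{42}{5} \gamma_{3} - \frac{2163}{20} \gamma_{4} - \frac{351}{10} \gamma_{5} + \frac{213}{10} \gamma_{124} + \frac{81}{4} \gamma_{134} + 135 \gamma_{145} + \frac{87}{10} \gamma_{234} - \frac{189}{20} \gamma_{245} - \frac{513}{8} \gamma_{345}
(\gamma_{5}) R2 = \frac{45}{2} \gamma_{1} - \frac{63}{40} \gamma_{2} - \frac{171}{16} \gamma_{3} - \frac{117}{20} \gamma_{4} + \frac{721}{40} \gamma_{5} - \frac{71}{20} \gamma_{125} - \frac{27}{8} \gamma_{135} + \frac{11}{10} \gamma_{145} - \frac{29}{20} \gamma_{235} - \gamma_{245} - \frac{7}{5} \gamma_{345}
Summing the partial products and collecting blades:
Answer: -\frac{563}{25} \gamma_{1} + \frac{3061}{150} \gamma_{2} + \frac{33151}{1200} \gamma_{3} - \frac{1724}{15} \gamma_{4} - \frac{4877}{100} \gamma_{5} + \frac{23}{120} \gamma_{123} + \frac{566}{25} \gamma_{124} - \frac{139}{10} \gamma_{125} + \frac{259}{12} \gamma_{134} - 12 \gamma_{135} + \frac{739}{5} \gamma_{145} + \frac{1379}{150} \gamma_{234} - \frac{461}{80} \gamma_{235} - \frac{349}{25} \gamma_{245} - \frac{2933}{40} \gamma_{345}


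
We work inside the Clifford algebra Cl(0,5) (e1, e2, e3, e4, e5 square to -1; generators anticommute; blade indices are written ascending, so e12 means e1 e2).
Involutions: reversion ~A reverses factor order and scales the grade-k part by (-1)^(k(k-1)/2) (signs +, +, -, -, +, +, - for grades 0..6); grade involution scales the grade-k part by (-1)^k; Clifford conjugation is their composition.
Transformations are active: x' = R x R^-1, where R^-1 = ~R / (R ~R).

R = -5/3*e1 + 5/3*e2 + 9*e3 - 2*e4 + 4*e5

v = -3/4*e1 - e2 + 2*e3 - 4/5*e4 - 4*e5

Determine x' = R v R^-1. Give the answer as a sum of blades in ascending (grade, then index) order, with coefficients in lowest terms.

~R = -5/3*e1 + 5/3*e2 + 9*e3 - 2*e4 + 4*e5, and R ~R = -959/9, so R^-1 = ~R / (-959/9).
R v = -191/60 + 35/12*e12 + 41/12*e13 - 1/6*e14 + 29/3*e15 + 37/3*e23 - 10/3*e24 - 8/3*e25 - 16/5*e34 - 44*e35 + 56/5*e45
Answer: 2495/3836*e1 + 2109/1918*e2 - 14023/9590*e3 + 3263/4795*e4 + 20326/4795*e5


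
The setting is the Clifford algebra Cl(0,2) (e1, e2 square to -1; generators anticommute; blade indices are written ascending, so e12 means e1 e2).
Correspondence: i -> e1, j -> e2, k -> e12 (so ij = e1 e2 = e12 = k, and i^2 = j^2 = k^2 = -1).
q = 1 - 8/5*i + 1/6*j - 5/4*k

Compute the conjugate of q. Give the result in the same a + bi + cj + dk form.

In blades: q = 1 - 8/5*e1 + 1/6*e2 - 5/4*e12.
Conjugation here is Clifford conjugation: the scalar is fixed and the grade-1 and grade-2 blades all flip sign, giving 1 + 8/5*e1 - 1/6*e2 + 5/4*e12; translating back:
Answer: 1 + 8/5*i - 1/6*j + 5/4*k


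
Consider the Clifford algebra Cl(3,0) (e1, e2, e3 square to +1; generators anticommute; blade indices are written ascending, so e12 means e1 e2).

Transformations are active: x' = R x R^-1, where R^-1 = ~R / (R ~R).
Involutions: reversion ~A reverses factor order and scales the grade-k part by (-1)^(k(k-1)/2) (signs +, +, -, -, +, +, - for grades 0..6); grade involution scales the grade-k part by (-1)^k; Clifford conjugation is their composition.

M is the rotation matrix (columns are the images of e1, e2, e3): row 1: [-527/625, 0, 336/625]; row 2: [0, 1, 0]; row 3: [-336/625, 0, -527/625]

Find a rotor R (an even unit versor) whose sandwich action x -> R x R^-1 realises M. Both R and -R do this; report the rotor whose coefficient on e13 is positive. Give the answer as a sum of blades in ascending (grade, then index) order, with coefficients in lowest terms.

Method: write R = a + b12*e12 + b13*e13 + b23*e23 with a^2 + b12^2 + b13^2 + b23^2 = 1 (so R^-1 = ~R). Expanding the columns R e_j ~R gives tr M = 4a^2 - 1 and, from the antisymmetric part, M21 - M12 = -4a*b12, M13 - M31 = 4a*b13, M32 - M23 = -4a*b23.
Here tr M = -429/625, so a^2 = (1 + tr M)/4 = 49/625 and a = ±7/25. Taking a = 7/25: M21 - M12 = 0, M13 - M31 = 672/625, M32 - M23 = 0, giving b12 = 0, b13 = 24/25, b23 = 0, i.e. R = 7/25 + 24/25*e13.
Its e13 coefficient is already positive.
Answer: 7/25 + 24/25*e13. Why the constraint matters: R and -R act identically through the sandwich — M has trace -429/625 either way — so only the sign condition on e13 picks one of the two preimages.
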